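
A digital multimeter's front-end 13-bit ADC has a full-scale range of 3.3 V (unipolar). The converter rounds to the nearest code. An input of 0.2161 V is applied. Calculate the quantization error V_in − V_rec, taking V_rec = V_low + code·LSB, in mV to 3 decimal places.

Step size: 3.3 V ÷ 2^13 = 402.83 µV.
(0.2161 − 0)/0.000402832 = 536.4519; round gives code 536.
V_rec = 0 + 536·0.000402832 = 0.21591797 V.
Difference: 0.000182031 V → 0.182 mV.

0.182 mV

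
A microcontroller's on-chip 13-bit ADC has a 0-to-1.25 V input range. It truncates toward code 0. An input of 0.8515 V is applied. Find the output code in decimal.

LSB = 1.25 V / 8192 = 152.59 µV.
Input sits at 5580.390 steps above V_low.
⌊·⌋(5580.390) = 5580.

code 5580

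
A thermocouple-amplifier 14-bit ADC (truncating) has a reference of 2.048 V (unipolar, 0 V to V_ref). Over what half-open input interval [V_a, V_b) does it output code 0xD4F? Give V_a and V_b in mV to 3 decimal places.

[425.875 mV, 426.000 mV)

LSB = 2.048/2^14 = 125.00 µV.
Code 0xD4F = 3407 decimal.
V_a = V_low + 3407·LSB = 0.425875 V; V_b = V_low + 3408·LSB = 0.426 V.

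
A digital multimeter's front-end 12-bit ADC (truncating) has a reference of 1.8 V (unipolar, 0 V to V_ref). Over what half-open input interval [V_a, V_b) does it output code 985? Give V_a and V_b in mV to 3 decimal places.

[432.861 mV, 433.301 mV)

LSB = 1.8/2^12 = 439.45 µV.
V_a = V_low + 985·LSB = 0.432861 V; V_b = V_low + 986·LSB = 0.433301 V.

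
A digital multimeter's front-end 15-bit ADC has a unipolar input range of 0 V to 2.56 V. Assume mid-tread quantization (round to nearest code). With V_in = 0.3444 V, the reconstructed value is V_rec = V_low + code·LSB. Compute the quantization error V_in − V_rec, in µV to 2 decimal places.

25.00 µV

One LSB is 2.56 V / 32768 = 78.12 µV.
Scaled input = 4408.3200 LSBs, so code = 4408.
Reconstructed: 0.344375 V.
Error = 0.3444 − 0.344375 = 2.5e-05 V = 25.00 µV.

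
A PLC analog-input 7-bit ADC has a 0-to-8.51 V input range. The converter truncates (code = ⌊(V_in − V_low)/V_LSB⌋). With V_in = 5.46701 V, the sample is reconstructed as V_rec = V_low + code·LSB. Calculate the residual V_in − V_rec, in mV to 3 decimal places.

15.291 mV

Step size: 8.51 V ÷ 2^7 = 66.484 mV.
Scaled input = 82.2300 LSBs, so code = 82.
Reconstructed: 5.4517188 V.
Error = 5.46701 − 5.4517188 = 0.0152912 V = 15.291 mV.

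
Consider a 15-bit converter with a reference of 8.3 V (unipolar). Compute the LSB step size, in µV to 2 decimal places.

Full-scale span = 8.3 V.
LSB = 8.3 / 2^15 = 8.3 / 32768 = 0.000253296 V = 253.30 µV.

253.30 µV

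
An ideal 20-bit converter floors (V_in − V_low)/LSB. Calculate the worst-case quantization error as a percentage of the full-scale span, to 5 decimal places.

0.00010 %

Truncating → worst-case error = 1 LSB = V_FS/2^20, so 100/1048576 = 9.53674e-05 % of full scale.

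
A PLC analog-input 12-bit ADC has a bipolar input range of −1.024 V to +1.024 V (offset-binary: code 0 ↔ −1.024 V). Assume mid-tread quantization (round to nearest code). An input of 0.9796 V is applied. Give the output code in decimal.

code 4007

LSB = 2.048 V / 4096 = 0.500 mV.
Input sits at 4007.200 steps above V_low.
Round → code 4007.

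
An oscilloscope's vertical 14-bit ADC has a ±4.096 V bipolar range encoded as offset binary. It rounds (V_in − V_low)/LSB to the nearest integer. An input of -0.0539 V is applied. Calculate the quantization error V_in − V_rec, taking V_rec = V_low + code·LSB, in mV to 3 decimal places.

0.100 mV

LSB = 8.192/2^14 = 0.500 mV.
(-0.0539 − (−4.096))/0.0005 = 8084.2000; round gives code 8084.
V_rec = (−4.096) + 8084·0.0005 = -0.054 V.
V_in − V_rec = 0.0001 V = 0.100 mV.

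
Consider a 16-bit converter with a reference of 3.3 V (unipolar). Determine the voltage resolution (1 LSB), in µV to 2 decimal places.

Full-scale span = 3.3 V.
LSB = 3.3 / 2^16 = 3.3 / 65536 = 5.0354e-05 V = 50.35 µV.

50.35 µV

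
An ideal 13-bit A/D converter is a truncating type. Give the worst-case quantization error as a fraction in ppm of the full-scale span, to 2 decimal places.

Truncating → worst-case error = 1 LSB = V_FS/2^13, so 1e+06/8192 = 122.07 ppm of full scale.

122.07 ppm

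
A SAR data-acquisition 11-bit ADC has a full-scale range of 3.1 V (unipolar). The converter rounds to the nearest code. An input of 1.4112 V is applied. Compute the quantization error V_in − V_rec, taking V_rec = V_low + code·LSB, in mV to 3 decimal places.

0.458 mV

One LSB is 3.1 V / 2048 = 1.514 mV.
(V_in − V_low)/LSB = (1.4112 − 0)/0.00151367 = 932.3025 → code 932 (round).
V_rec = 0 + 932·0.00151367 = 1.4107422 V.
Difference: 0.000457812 V → 0.458 mV.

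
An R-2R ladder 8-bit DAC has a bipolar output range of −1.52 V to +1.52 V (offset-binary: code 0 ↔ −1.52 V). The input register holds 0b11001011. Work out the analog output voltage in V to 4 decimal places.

0.8906 V

LSB = 3.04 V / 2^8 = 11.875 mV.
Code 0b11001011 = 203 decimal.
V_out = (−1.52) + 203 × 0.011875 V = 0.890625 V.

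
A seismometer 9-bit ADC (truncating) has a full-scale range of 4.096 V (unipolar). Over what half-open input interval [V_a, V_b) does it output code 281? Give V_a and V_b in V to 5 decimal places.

[2.24800 V, 2.25600 V)

LSB = 4.096/2^9 = 8.000 mV.
V_a = V_low + 281·LSB = 2.248 V; V_b = V_low + 282·LSB = 2.256 V.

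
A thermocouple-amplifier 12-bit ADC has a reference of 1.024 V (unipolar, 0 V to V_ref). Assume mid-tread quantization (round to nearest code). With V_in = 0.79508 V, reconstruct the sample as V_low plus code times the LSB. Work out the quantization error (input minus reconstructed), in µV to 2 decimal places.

80.00 µV

LSB = 1.024/2^12 = 250.00 µV.
(V_in − V_low)/LSB = (0.79508 − 0)/0.00025 = 3180.3200 → code 3180 (round).
Reconstructed: 0.795 V.
Difference: 8e-05 V → 80.00 µV.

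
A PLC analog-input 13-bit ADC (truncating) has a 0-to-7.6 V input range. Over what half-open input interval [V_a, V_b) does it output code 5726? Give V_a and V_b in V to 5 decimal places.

LSB = 7.6/2^13 = 0.928 mV.
V_a = V_low + 5726·LSB = 5.31221 V; V_b = V_low + 5727·LSB = 5.31313 V.

[5.31221 V, 5.31313 V)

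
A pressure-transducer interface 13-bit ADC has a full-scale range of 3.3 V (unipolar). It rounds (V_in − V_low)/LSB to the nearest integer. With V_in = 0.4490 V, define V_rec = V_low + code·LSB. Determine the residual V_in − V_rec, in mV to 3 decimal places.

-0.158 mV

LSB = 3.3/2^13 = 402.83 µV.
(0.4490 − 0)/0.000402832 = 1114.6085; round gives code 1115.
V_rec = 0 + 1115·0.000402832 = 0.44915771 V.
Difference: -0.000157715 V → -0.158 mV.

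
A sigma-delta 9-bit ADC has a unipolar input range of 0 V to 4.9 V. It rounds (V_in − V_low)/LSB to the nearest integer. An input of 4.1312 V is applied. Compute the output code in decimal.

With 512 levels over 4.9 V, one step is 9.570 mV.
Input sits at 431.668 steps above V_low.
round(431.668) = 432.

code 432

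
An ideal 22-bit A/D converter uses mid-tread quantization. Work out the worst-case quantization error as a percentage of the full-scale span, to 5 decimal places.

0.00001 %

Rounding → worst-case error = ½ LSB = V_FS/2^23, so 100/8388608 = 1.19209e-05 % of full scale.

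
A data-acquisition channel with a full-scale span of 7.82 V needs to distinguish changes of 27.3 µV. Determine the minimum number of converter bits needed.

19 bits

Number of steps required ≥ 7.82 V / 27.3 µV = 286446.89.
Need 2^N ≥ 286446.89; 2^18 = 262144, 2^19 = 524288.
Minimum N = 19.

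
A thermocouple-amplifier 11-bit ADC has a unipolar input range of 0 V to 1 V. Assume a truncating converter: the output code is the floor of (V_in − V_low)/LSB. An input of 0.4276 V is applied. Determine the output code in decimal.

With 2048 levels over 1 V, one step is 488.28 µV.
(V_in − V_low)/LSB = (0.4276 − 0) / 0.000488281 = 875.725.
Floor → code 875.

code 875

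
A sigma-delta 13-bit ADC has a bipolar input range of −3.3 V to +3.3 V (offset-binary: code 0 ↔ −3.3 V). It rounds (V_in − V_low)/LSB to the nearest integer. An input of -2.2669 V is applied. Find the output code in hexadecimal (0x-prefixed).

code 0x502 (decimal 1282)

Full-scale span = 6.6 V; LSB = 6.6/2^13 = 0.806 mV.
(-2.2669 − (−3.3)) / 0.000805664 = 1282.296 LSBs.
So the output code is 1282.
In hexadecimal (0x-prefixed): 0x502.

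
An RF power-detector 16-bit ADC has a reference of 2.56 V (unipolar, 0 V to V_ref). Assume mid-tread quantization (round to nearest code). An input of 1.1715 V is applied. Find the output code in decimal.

Full-scale span = 2.56 V; LSB = 2.56/2^16 = 39.06 µV.
Input sits at 29990.400 steps above V_low.
round(29990.400) = 29990.

code 29990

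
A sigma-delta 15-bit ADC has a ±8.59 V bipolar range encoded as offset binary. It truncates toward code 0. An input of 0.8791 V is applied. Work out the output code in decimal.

Full-scale span = 17.18 V; LSB = 17.18/2^15 = 0.524 mV.
(V_in − V_low)/LSB = (0.8791 − (−8.59)) / 0.000524292 = 18060.737.
⌊·⌋(18060.737) = 18060.

code 18060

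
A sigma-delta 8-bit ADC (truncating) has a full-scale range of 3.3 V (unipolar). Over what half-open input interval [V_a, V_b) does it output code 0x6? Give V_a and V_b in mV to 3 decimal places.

[77.344 mV, 90.234 mV)

LSB = 3.3/2^8 = 12.891 mV.
Code 0x6 = 6 decimal.
V_a = V_low + 6·LSB = 0.0773438 V; V_b = V_low + 7·LSB = 0.0902344 V.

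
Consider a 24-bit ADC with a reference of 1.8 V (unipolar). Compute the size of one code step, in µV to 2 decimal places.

0.11 µV

Full-scale span = 1.8 V.
LSB = 1.8 / 2^24 = 1.8 / 16777216 = 1.07288e-07 V = 0.11 µV.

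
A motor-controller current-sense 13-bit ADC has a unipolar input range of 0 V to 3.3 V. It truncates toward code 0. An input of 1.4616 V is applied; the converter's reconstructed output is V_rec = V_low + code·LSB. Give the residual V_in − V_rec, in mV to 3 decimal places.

0.125 mV

LSB = 3.3/2^13 = 402.83 µV.
Scaled input = 3628.3113 LSBs, so code = 3628.
V_rec = 0 + 3628·0.000402832 = 1.4614746 V.
Difference: 0.000125391 V → 0.125 mV.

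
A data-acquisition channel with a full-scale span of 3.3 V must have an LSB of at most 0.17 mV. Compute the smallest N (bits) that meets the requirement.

15 bits

Number of steps required ≥ 3.3 V / 0.17 mV = 19411.76.
Need 2^N ≥ 19411.76; 2^14 = 16384, 2^15 = 32768.
Minimum N = 15.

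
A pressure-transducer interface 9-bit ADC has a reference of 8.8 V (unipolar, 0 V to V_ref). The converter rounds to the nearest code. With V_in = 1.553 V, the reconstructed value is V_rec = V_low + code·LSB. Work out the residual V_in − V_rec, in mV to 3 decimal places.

One LSB is 8.8 V / 512 = 17.188 mV.
(1.553 − 0)/0.0171875 = 90.3564; round gives code 90.
V_rec = 0 + 90·0.0171875 = 1.546875 V.
Error = 1.553 − 1.546875 = 0.006125 V = 6.125 mV.

6.125 mV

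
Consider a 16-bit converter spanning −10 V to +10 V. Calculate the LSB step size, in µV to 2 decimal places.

305.18 µV

Full-scale span = 20 V.
LSB = 20 / 2^16 = 20 / 65536 = 0.000305176 V = 305.18 µV.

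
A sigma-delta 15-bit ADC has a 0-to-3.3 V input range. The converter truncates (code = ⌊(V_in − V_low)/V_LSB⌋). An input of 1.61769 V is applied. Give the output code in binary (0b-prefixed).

code 0b11111010111111 (decimal 16063)

LSB = 3.3 V / 32768 = 100.71 µV.
(1.61769 − 0) / 0.000100708 = 16063.171 LSBs.
Floor → code 16063.
In binary (0b-prefixed): 0b11111010111111.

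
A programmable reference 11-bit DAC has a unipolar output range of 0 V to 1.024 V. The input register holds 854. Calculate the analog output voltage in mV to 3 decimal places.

427.000 mV

LSB = 1.024 V / 2^11 = 0.500 mV.
V_out = 0 + 854 × 0.0005 V = 0.427 V.
= 427.000 mV.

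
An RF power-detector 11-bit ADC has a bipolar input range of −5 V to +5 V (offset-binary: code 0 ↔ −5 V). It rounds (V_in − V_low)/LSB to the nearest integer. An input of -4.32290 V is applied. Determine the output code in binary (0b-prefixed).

code 0b10001011 (decimal 139)

LSB = 10 V / 2048 = 4.883 mV.
(-4.32290 − (−5)) / 0.00488281 = 138.670 LSBs.
Round → code 139.
In binary (0b-prefixed): 0b10001011.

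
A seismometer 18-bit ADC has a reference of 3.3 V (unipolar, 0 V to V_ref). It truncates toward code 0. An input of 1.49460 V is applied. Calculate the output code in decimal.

With 262144 levels over 3.3 V, one step is 12.59 µV.
(1.49460 − 0) / 1.25885e-05 = 118727.401 LSBs.
So the output code is 118727.

code 118727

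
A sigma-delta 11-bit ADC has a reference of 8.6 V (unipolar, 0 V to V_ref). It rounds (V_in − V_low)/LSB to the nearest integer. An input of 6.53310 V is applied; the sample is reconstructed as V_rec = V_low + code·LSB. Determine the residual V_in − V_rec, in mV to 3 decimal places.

Step size: 8.6 V ÷ 2^11 = 4.199 mV.
Scaled input = 1555.7894 LSBs, so code = 1556.
V_rec = 0 + 1556·0.00419922 = 6.5339844 V.
Difference: -0.000884375 V → -0.884 mV.

-0.884 mV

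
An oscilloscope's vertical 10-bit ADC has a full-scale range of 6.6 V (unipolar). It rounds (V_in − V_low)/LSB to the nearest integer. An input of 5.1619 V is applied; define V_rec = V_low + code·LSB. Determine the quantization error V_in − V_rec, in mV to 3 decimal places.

LSB = 6.6/2^10 = 6.445 mV.
(V_in − V_low)/LSB = (5.1619 − 0)/0.00644531 = 800.8766 → code 801 (round).
V_rec = 0 + 801·0.00644531 = 5.1626953 V.
V_in − V_rec = -0.000795313 V = -0.795 mV.

-0.795 mV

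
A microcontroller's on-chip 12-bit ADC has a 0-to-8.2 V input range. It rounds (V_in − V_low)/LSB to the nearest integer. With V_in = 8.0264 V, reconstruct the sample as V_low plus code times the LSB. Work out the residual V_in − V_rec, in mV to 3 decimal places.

0.570 mV

Step size: 8.2 V ÷ 2^12 = 2.002 mV.
(8.0264 − 0)/0.00200195 = 4009.2847; round gives code 4009.
Code 4009 maps back to 0 + 4009×0.00200195 V = 8.0258301 V.
V_in − V_rec = 0.000569922 V = 0.570 mV.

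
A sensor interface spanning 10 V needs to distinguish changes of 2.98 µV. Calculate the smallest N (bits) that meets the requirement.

Number of steps required ≥ 10 V / 2.98 µV = 3355704.70.
Need 2^N ≥ 3355704.70; 2^21 = 2097152, 2^22 = 4194304.
Minimum N = 22.

22 bits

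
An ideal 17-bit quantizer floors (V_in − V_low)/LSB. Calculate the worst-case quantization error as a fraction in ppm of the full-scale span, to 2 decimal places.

Truncating → worst-case error = 1 LSB = V_FS/2^17, so 1e+06/131072 = 7.62939 ppm of full scale.

7.63 ppm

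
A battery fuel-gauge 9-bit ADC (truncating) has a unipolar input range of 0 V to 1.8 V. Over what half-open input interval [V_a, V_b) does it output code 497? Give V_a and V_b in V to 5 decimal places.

[1.74727 V, 1.75078 V)

LSB = 1.8/2^9 = 3.516 mV.
V_a = V_low + 497·LSB = 1.74727 V; V_b = V_low + 498·LSB = 1.75078 V.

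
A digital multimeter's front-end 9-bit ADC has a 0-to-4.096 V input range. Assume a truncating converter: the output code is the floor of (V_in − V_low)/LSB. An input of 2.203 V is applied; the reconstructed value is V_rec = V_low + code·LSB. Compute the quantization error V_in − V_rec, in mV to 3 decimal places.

3.000 mV

One LSB is 4.096 V / 512 = 8.000 mV.
Scaled input = 275.3750 LSBs, so code = 275.
Code 275 maps back to 0 + 275×0.008 V = 2.2 V.
Error = 2.203 − 2.2 = 0.003 V = 3.000 mV.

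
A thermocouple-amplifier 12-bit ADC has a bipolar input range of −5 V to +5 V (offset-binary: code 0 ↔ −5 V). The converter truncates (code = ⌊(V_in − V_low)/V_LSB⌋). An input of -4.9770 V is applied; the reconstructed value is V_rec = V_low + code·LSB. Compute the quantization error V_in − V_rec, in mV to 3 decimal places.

1.027 mV

One LSB is 10 V / 4096 = 2.441 mV.
(-4.9770 − (−5))/0.00244141 = 9.4208; ⌊·⌋ gives code 9.
Reconstructed: -4.9780273 V.
Error = -4.9770 − (−4.9780273) = 0.00102734 V = 1.027 mV.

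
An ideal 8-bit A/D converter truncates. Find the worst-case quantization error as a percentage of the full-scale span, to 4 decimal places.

Truncating → worst-case error = 1 LSB = V_FS/2^8, so 100/256 = 0.390625 % of full scale.

0.3906 %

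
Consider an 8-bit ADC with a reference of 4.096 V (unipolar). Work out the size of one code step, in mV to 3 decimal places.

Full-scale span = 4.096 V.
LSB = 4.096 / 2^8 = 4.096 / 256 = 0.016 V = 16.000 mV.

16.000 mV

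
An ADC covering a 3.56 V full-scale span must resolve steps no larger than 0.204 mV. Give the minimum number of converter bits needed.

Number of steps required ≥ 3.56 V / 0.204 mV = 17450.98.
Need 2^N ≥ 17450.98; 2^14 = 16384, 2^15 = 32768.
Minimum N = 15.

15 bits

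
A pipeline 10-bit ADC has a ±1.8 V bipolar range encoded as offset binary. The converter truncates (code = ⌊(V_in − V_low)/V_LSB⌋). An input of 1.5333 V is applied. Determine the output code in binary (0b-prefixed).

code 0b1110110100 (decimal 948)

With 1024 levels over 3.6 V, one step is 3.516 mV.
(V_in − V_low)/LSB = (1.5333 − (−1.8)) / 0.00351563 = 948.139.
Floor → code 948.
In binary (0b-prefixed): 0b1110110100.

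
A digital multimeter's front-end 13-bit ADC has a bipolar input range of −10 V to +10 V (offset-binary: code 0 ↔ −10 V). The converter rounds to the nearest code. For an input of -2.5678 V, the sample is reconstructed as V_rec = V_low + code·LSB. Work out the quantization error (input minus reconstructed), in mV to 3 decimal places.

0.559 mV

Step size: 20 V ÷ 2^13 = 2.441 mV.
(V_in − V_low)/LSB = (-2.5678 − (−10))/0.00244141 = 3044.2291 → code 3044 (round).
Reconstructed: -2.5683594 V.
Difference: 0.000559375 V → 0.559 mV.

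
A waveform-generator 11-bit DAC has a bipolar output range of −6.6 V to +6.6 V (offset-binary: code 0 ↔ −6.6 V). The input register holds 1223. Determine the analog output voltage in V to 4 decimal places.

1.2826 V

LSB = 13.2 V / 2^11 = 6.445 mV.
V_out = (−6.6) + 1223 × 0.00644531 V = 1.28262 V.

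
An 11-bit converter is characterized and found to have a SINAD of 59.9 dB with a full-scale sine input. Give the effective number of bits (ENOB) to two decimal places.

9.66 bits

ENOB = (SINAD − 1.76) / 6.02 = (59.9 − 1.76)/6.02 = 9.658.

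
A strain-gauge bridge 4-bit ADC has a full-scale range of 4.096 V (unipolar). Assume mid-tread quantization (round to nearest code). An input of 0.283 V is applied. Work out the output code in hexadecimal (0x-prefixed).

With 16 levels over 4.096 V, one step is 256.000 mV.
(V_in − V_low)/LSB = (0.283 − 0) / 0.256 = 1.105.
round(1.105) = 1.
In hexadecimal (0x-prefixed): 0x1.

code 0x1 (decimal 1)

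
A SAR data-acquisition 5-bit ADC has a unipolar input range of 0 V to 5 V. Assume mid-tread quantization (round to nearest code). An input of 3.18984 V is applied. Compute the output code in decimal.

code 20

With 32 levels over 5 V, one step is 156.250 mV.
Input sits at 20.415 steps above V_low.
Round → code 20.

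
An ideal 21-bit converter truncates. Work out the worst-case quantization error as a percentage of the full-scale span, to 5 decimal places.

Truncating → worst-case error = 1 LSB = V_FS/2^21, so 100/2097152 = 4.76837e-05 % of full scale.

0.00005 %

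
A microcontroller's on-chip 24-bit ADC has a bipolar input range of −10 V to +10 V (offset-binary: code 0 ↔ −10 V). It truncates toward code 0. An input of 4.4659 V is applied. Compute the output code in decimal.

code 12134876

With 16777216 levels over 20 V, one step is 1.19 µV.
(V_in − V_low)/LSB = (4.4659 − (−10)) / 1.19209e-06 = 12134876.447.
Floor → code 12134876.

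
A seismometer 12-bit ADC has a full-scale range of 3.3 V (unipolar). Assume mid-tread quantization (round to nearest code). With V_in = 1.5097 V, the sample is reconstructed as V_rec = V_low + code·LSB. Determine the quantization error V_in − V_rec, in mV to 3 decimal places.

Step size: 3.3 V ÷ 2^12 = 0.806 mV.
(1.5097 − 0)/0.000805664 = 1873.8579; round gives code 1874.
Code 1874 maps back to 0 + 1874×0.000805664 V = 1.5098145 V.
Error = 1.5097 − 1.5098145 = -0.000114453 V = -0.114 mV.

-0.114 mV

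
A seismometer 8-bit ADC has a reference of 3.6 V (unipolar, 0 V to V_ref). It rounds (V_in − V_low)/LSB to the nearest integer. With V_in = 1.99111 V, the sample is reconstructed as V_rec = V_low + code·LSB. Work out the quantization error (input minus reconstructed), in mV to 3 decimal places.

-5.765 mV

LSB = 3.6/2^8 = 14.062 mV.
Scaled input = 141.5900 LSBs, so code = 142.
V_rec = 0 + 142·0.0140625 = 1.996875 V.
Difference: -0.005765 V → -5.765 mV.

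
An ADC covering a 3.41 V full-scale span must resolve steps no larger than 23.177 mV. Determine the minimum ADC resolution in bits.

Number of steps required ≥ 3.41 V / 23.177 mV = 147.13.
Need 2^N ≥ 147.13; 2^7 = 128, 2^8 = 256.
Minimum N = 8.

8 bits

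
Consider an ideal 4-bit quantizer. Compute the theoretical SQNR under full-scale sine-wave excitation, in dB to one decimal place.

25.8 dB

SNR ≈ 6.02·N + 1.76 dB = 6.02·4 + 1.76 = 25.84 dB.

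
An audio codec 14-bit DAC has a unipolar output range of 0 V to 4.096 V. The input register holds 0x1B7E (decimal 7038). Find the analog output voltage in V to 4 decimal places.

1.7595 V

LSB = 4.096 V / 2^14 = 250.00 µV.
Code 0x1B7E = 7038 decimal.
V_out = 0 + 7038 × 0.00025 V = 1.7595 V.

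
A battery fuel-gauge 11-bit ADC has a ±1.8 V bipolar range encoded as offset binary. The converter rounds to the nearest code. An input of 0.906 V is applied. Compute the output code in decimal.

LSB = 3.6 V / 2048 = 1.758 mV.
Input sits at 1539.413 steps above V_low.
Round → code 1539.

code 1539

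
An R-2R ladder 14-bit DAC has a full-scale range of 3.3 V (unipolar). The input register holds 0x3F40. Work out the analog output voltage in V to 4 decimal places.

LSB = 3.3 V / 2^14 = 201.42 µV.
Code 0x3F40 = 16192 decimal.
V_out = 0 + 16192 × 0.000201416 V = 3.26133 V.

3.2613 V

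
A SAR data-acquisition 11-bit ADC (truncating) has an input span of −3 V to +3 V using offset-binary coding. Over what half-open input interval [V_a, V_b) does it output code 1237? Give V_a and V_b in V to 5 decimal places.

[0.62402 V, 0.62695 V)

LSB = 6/2^11 = 2.930 mV.
V_a = V_low + 1237·LSB = 0.624023 V; V_b = V_low + 1238·LSB = 0.626953 V.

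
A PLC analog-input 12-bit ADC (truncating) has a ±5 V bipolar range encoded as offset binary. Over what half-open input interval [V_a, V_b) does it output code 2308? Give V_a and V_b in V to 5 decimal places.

[0.63477 V, 0.63721 V)

LSB = 10/2^12 = 2.441 mV.
V_a = V_low + 2308·LSB = 0.634766 V; V_b = V_low + 2309·LSB = 0.637207 V.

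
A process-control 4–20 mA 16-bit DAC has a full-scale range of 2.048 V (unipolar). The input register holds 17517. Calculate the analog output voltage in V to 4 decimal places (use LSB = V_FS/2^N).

LSB = 2.048 V / 2^16 = 31.25 µV.
V_out = 0 + 17517 × 3.125e-05 V = 0.547406 V.

0.5474 V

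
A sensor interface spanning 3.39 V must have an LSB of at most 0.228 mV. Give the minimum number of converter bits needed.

Number of steps required ≥ 3.39 V / 0.228 mV = 14868.42.
Need 2^N ≥ 14868.42; 2^13 = 8192, 2^14 = 16384.
Minimum N = 14.

14 bits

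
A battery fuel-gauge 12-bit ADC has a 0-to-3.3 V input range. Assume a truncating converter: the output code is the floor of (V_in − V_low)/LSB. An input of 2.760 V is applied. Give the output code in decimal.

code 3425

With 4096 levels over 3.3 V, one step is 0.806 mV.
(2.760 − 0) / 0.000805664 = 3425.745 LSBs.
So the output code is 3425.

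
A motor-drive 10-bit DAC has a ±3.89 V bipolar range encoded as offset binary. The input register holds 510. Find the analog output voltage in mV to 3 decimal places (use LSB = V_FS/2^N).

LSB = 7.78 V / 2^10 = 7.598 mV.
V_out = (−3.89) + 510 × 0.00759766 V = -0.0151953 V.
= -15.195 mV.

-15.195 mV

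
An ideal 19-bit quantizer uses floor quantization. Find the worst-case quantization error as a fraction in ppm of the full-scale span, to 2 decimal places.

1.91 ppm

Truncating → worst-case error = 1 LSB = V_FS/2^19, so 1e+06/524288 = 1.90735 ppm of full scale.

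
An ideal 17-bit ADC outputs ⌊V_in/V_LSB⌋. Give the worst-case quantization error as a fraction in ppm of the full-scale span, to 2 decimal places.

7.63 ppm

Truncating → worst-case error = 1 LSB = V_FS/2^17, so 1e+06/131072 = 7.62939 ppm of full scale.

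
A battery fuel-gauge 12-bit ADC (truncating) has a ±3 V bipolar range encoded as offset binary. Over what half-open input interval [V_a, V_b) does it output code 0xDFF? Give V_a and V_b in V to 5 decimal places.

[2.24854 V, 2.25000 V)

LSB = 6/2^12 = 1.465 mV.
Code 0xDFF = 3583 decimal.
V_a = V_low + 3583·LSB = 2.24854 V; V_b = V_low + 3584·LSB = 2.25 V.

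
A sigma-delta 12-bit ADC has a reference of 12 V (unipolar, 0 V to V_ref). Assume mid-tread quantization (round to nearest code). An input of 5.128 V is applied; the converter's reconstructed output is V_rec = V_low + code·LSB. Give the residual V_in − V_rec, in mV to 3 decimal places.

LSB = 12/2^12 = 2.930 mV.
(V_in − V_low)/LSB = (5.128 − 0)/0.00292969 = 1750.3573 → code 1750 (round).
V_rec = 0 + 1750·0.00292969 = 5.1269531 V.
V_in − V_rec = 0.00104688 V = 1.047 mV.

1.047 mV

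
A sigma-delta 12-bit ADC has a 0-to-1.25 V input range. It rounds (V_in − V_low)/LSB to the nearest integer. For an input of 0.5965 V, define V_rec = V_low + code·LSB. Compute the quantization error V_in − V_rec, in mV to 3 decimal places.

One LSB is 1.25 V / 4096 = 305.18 µV.
(V_in − V_low)/LSB = (0.5965 − 0)/0.000305176 = 1954.6112 → code 1955 (round).
V_rec = 0 + 1955·0.000305176 = 0.59661865 V.
Error = 0.5965 − 0.59661865 = -0.000118652 V = -0.119 mV.

-0.119 mV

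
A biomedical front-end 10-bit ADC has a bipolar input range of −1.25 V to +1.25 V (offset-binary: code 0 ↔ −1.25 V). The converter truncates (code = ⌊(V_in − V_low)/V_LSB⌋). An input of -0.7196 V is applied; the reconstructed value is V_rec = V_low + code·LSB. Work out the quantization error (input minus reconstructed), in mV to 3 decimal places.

0.615 mV

LSB = 2.5/2^10 = 2.441 mV.
Scaled input = 217.2518 LSBs, so code = 217.
V_rec = (−1.25) + 217·0.00244141 = -0.72021484 V.
Error = -0.7196 − (−0.72021484) = 0.000614844 V = 0.615 mV.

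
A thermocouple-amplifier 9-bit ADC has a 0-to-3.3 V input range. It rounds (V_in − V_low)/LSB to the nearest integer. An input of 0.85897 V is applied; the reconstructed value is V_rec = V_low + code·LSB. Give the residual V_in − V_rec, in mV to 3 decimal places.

Step size: 3.3 V ÷ 2^9 = 6.445 mV.
(V_in − V_low)/LSB = (0.85897 − 0)/0.00644531 = 133.2705 → code 133 (round).
Reconstructed: 0.85722656 V.
Error = 0.85897 − 0.85722656 = 0.00174344 V = 1.743 mV.

1.743 mV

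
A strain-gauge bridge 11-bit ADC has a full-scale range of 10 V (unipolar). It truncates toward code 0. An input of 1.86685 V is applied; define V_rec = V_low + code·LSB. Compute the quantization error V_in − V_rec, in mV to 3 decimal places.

Step size: 10 V ÷ 2^11 = 4.883 mV.
Scaled input = 382.3309 LSBs, so code = 382.
V_rec = 0 + 382·0.00488281 = 1.8652344 V.
V_in − V_rec = 0.00161563 V = 1.616 mV.

1.616 mV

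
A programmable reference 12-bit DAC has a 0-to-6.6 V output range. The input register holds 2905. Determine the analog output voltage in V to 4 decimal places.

4.6809 V

LSB = 6.6 V / 2^12 = 1.611 mV.
V_out = 0 + 2905 × 0.00161133 V = 4.68091 V.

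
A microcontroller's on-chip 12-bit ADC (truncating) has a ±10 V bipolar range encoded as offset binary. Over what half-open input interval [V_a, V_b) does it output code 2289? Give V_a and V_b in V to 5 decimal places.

[1.17676 V, 1.18164 V)

LSB = 20/2^12 = 4.883 mV.
V_a = V_low + 2289·LSB = 1.17676 V; V_b = V_low + 2290·LSB = 1.18164 V.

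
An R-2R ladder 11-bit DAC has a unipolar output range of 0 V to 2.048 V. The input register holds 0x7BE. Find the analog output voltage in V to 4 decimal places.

1.9820 V

LSB = 2.048 V / 2^11 = 1.000 mV.
Code 0x7BE = 1982 decimal.
V_out = 0 + 1982 × 0.001 V = 1.982 V.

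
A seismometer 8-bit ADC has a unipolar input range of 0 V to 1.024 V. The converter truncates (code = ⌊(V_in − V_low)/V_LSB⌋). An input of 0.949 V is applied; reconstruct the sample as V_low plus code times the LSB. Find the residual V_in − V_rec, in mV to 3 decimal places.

1.000 mV

One LSB is 1.024 V / 256 = 4.000 mV.
(V_in − V_low)/LSB = (0.949 − 0)/0.004 = 237.2500 → code 237 (floor).
Reconstructed: 0.948 V.
V_in − V_rec = 0.001 V = 1.000 mV.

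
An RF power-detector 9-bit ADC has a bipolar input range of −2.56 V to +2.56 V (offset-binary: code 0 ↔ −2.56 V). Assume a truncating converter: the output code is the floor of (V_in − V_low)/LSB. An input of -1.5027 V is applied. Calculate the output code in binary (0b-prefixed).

code 0b1101001 (decimal 105)

Full-scale span = 5.12 V; LSB = 5.12/2^9 = 10.000 mV.
Input sits at 105.730 steps above V_low.
Floor → code 105.
In binary (0b-prefixed): 0b1101001.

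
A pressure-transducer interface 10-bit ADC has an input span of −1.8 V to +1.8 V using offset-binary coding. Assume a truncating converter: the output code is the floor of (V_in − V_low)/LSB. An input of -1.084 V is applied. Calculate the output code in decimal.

code 203

LSB = 3.6 V / 1024 = 3.516 mV.
(V_in − V_low)/LSB = (-1.084 − (−1.8)) / 0.00351563 = 203.662.
Floor → code 203.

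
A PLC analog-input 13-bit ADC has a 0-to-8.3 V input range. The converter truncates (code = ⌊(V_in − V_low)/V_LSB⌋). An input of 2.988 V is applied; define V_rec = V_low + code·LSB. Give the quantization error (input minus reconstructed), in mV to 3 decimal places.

One LSB is 8.3 V / 8192 = 1.013 mV.
(2.988 − 0)/0.00101318 = 2949.1200; ⌊·⌋ gives code 2949.
Code 2949 maps back to 0 + 2949×0.00101318 V = 2.9878784 V.
Error = 2.988 − 2.9878784 = 0.000121582 V = 0.122 mV.

0.122 mV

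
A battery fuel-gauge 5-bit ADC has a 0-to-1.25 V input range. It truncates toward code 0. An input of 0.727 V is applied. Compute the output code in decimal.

Full-scale span = 1.25 V; LSB = 1.25/2^5 = 39.062 mV.
(0.727 − 0) / 0.0390625 = 18.611 LSBs.
⌊·⌋(18.611) = 18.

code 18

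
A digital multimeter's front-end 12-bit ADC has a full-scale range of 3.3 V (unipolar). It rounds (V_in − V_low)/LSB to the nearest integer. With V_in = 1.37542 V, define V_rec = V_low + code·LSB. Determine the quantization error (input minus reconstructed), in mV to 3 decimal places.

LSB = 3.3/2^12 = 0.806 mV.
Scaled input = 1707.1880 LSBs, so code = 1707.
Code 1707 maps back to 0 + 1707×0.000805664 V = 1.3752686 V.
V_in − V_rec = 0.000151445 V = 0.151 mV.

0.151 mV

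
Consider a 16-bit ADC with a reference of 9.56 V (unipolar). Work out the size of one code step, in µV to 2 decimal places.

145.87 µV

Full-scale span = 9.56 V.
LSB = 9.56 / 2^16 = 9.56 / 65536 = 0.000145874 V = 145.87 µV.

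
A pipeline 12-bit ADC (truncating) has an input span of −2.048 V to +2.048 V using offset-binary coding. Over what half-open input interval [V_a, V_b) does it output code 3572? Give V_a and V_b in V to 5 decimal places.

LSB = 4.096/2^12 = 1.000 mV.
V_a = V_low + 3572·LSB = 1.524 V; V_b = V_low + 3573·LSB = 1.525 V.

[1.52400 V, 1.52500 V)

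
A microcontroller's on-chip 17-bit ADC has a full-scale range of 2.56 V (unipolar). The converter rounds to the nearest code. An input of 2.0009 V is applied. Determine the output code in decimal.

With 131072 levels over 2.56 V, one step is 19.53 µV.
(2.0009 − 0) / 1.95313e-05 = 102446.080 LSBs.
round(102446.080) = 102446.

code 102446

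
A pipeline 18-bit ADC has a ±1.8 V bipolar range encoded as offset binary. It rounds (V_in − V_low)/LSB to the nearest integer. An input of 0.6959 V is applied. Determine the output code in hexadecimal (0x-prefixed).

Full-scale span = 3.6 V; LSB = 3.6/2^18 = 13.73 µV.
(V_in − V_low)/LSB = (0.6959 − (−1.8)) / 1.37329e-05 = 181745.892.
So the output code is 181746.
In hexadecimal (0x-prefixed): 0x2C5F2.

code 0x2C5F2 (decimal 181746)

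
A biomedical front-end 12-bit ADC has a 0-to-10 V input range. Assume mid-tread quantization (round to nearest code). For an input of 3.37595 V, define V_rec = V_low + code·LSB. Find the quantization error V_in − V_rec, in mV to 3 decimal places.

-0.515 mV

LSB = 10/2^12 = 2.441 mV.
Scaled input = 1382.7891 LSBs, so code = 1383.
Code 1383 maps back to 0 + 1383×0.00244141 V = 3.3764648 V.
Error = 3.37595 − 3.3764648 = -0.000514844 V = -0.515 mV.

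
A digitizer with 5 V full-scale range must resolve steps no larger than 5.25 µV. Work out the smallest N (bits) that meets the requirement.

Number of steps required ≥ 5 V / 5.25 µV = 952380.95.
Need 2^N ≥ 952380.95; 2^19 = 524288, 2^20 = 1048576.
Minimum N = 20.

20 bits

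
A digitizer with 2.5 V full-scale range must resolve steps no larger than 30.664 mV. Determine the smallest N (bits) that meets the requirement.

7 bits

Number of steps required ≥ 2.5 V / 30.664 mV = 81.53.
Need 2^N ≥ 81.53; 2^6 = 64, 2^7 = 128.
Minimum N = 7.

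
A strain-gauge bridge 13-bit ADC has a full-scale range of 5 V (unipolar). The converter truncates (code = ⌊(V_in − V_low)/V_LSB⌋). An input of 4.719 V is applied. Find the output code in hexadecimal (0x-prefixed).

code 0x1E33 (decimal 7731)

With 8192 levels over 5 V, one step is 0.610 mV.
(V_in − V_low)/LSB = (4.719 − 0) / 0.000610352 = 7731.610.
⌊·⌋(7731.610) = 7731.
In hexadecimal (0x-prefixed): 0x1E33.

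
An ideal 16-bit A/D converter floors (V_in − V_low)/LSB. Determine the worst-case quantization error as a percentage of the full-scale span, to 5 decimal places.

0.00153 %

Truncating → worst-case error = 1 LSB = V_FS/2^16, so 100/65536 = 0.00152588 % of full scale.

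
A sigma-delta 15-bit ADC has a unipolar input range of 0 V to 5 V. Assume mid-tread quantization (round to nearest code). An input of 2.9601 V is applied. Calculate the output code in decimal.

Full-scale span = 5 V; LSB = 5/2^15 = 152.59 µV.
(V_in − V_low)/LSB = (2.9601 − 0) / 0.000152588 = 19399.311.
round(19399.311) = 19399.

code 19399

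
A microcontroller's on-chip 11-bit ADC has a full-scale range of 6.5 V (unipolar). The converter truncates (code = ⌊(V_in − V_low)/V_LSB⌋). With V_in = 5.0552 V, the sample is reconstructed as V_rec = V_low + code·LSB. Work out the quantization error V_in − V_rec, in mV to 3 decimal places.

Step size: 6.5 V ÷ 2^11 = 3.174 mV.
(5.0552 − 0)/0.00317383 = 1592.7769; ⌊·⌋ gives code 1592.
Code 1592 maps back to 0 + 1592×0.00317383 V = 5.0527344 V.
Difference: 0.00246562 V → 2.466 mV.

2.466 mV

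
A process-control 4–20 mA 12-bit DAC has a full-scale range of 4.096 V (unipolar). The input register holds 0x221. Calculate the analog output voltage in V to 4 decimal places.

0.5450 V

LSB = 4.096 V / 2^12 = 1.000 mV.
Code 0x221 = 545 decimal.
V_out = 0 + 545 × 0.001 V = 0.545 V.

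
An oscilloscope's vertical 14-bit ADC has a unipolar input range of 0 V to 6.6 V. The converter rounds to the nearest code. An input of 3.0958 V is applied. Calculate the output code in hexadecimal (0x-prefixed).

code 0x1E05 (decimal 7685)

LSB = 6.6 V / 16384 = 402.83 µV.
(V_in − V_low)/LSB = (3.0958 − 0) / 0.000402832 = 7685.089.
So the output code is 7685.
In hexadecimal (0x-prefixed): 0x1E05.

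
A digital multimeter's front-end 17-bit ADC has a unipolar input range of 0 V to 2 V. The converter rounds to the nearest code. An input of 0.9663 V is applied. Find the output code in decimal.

code 63327

With 131072 levels over 2 V, one step is 15.26 µV.
Input sits at 63327.437 steps above V_low.
So the output code is 63327.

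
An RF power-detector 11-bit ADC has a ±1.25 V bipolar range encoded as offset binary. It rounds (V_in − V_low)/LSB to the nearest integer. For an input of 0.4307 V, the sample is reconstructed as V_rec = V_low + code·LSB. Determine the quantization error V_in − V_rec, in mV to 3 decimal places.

LSB = 2.5/2^11 = 1.221 mV.
Scaled input = 1376.8294 LSBs, so code = 1377.
Reconstructed: 0.4309082 V.
Error = 0.4307 − 0.4309082 = -0.000208203 V = -0.208 mV.

-0.208 mV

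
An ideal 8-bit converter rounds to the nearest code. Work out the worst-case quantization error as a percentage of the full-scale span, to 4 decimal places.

Rounding → worst-case error = ½ LSB = V_FS/2^9, so 100/512 = 0.195312 % of full scale.

0.1953 %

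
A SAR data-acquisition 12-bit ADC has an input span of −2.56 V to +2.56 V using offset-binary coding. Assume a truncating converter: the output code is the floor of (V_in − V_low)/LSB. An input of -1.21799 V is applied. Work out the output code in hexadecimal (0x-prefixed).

LSB = 5.12 V / 4096 = 1.250 mV.
(V_in − V_low)/LSB = (-1.21799 − (−2.56)) / 0.00125 = 1073.608.
Floor → code 1073.
In hexadecimal (0x-prefixed): 0x431.

code 0x431 (decimal 1073)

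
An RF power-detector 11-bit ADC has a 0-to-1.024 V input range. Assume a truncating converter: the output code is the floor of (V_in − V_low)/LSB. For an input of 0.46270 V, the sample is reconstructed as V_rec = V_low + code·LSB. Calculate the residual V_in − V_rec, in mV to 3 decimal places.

Step size: 1.024 V ÷ 2^11 = 0.500 mV.
(0.46270 − 0)/0.0005 = 925.4000; ⌊·⌋ gives code 925.
Code 925 maps back to 0 + 925×0.0005 V = 0.4625 V.
V_in − V_rec = 0.0002 V = 0.200 mV.

0.200 mV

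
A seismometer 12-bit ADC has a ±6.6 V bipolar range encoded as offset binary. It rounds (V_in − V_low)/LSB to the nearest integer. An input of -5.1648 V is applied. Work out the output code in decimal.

With 4096 levels over 13.2 V, one step is 3.223 mV.
Input sits at 445.347 steps above V_low.
So the output code is 445.

code 445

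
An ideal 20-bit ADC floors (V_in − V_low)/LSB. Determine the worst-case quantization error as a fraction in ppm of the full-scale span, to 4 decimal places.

Truncating → worst-case error = 1 LSB = V_FS/2^20, so 1e+06/1048576 = 0.953674 ppm of full scale.

0.9537 ppm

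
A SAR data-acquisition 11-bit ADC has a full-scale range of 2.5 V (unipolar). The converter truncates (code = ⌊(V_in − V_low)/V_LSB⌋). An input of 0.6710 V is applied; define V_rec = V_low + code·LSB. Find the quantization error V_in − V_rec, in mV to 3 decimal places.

0.834 mV

Step size: 2.5 V ÷ 2^11 = 1.221 mV.
(0.6710 − 0)/0.0012207 = 549.6832; ⌊·⌋ gives code 549.
V_rec = 0 + 549·0.0012207 = 0.67016602 V.
Difference: 0.000833984 V → 0.834 mV.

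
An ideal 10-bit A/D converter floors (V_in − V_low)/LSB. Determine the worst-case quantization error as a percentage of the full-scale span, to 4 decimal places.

Truncating → worst-case error = 1 LSB = V_FS/2^10, so 100/1024 = 0.0976562 % of full scale.

0.0977 %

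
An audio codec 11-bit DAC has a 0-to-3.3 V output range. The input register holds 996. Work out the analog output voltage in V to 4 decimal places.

1.6049 V

LSB = 3.3 V / 2^11 = 1.611 mV.
V_out = 0 + 996 × 0.00161133 V = 1.60488 V.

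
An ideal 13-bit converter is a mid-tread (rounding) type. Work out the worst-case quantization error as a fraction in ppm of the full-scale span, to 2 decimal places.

Rounding → worst-case error = ½ LSB = V_FS/2^14, so 1e+06/16384 = 61.0352 ppm of full scale.

61.04 ppm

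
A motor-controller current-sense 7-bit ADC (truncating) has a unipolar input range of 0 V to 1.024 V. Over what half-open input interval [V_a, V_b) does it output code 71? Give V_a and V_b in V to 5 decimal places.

[0.56800 V, 0.57600 V)

LSB = 1.024/2^7 = 8.000 mV.
V_a = V_low + 71·LSB = 0.568 V; V_b = V_low + 72·LSB = 0.576 V.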